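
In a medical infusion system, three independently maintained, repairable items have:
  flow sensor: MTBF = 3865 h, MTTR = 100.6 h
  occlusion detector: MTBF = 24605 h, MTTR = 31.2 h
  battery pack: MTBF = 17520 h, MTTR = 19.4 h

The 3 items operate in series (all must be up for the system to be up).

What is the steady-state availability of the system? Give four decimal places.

A(flow sensor) = MTBF/(MTBF+MTTR) = 3865/(3865+100.6) = 0.974632
A(occlusion detector) = MTBF/(MTBF+MTTR) = 24605/(24605+31.2) = 0.998734
A(battery pack) = MTBF/(MTBF+MTTR) = 17520/(17520+19.4) = 0.998894
Series availability: 0.974632 × 0.998734 × 0.998894 = 0.9723

0.9723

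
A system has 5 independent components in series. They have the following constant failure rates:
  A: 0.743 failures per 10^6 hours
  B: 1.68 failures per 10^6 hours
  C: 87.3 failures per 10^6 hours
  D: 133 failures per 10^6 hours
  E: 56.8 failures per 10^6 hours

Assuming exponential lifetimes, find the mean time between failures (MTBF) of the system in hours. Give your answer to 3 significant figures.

Series of exponential components: λ_sys = Σ λ_i
λ_sys = 0.000000743 + 0.00000168 + 0.0000873 + 0.000133 + 0.0000568 = 2.7952e-04 /h
MTBF = 1 / λ_sys = 3580 h

3580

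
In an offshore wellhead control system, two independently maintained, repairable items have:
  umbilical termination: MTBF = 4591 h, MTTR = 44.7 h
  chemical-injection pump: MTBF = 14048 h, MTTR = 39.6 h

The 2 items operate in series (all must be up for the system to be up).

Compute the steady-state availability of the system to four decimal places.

A(umbilical termination) = MTBF/(MTBF+MTTR) = 4591/(4591+44.7) = 0.990357
A(chemical-injection pump) = MTBF/(MTBF+MTTR) = 14048/(14048+39.6) = 0.997189
Series availability: 0.990357 × 0.997189 = 0.9876

0.9876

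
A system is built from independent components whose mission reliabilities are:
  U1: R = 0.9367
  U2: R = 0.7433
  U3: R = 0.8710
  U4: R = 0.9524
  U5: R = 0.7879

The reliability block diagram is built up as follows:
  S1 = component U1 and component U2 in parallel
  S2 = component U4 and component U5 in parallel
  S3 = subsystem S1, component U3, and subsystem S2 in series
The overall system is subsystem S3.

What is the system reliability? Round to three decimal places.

0.848

Parallel (U1 and U2): 1 − (1 − 0.93670)(1 − 0.74330) = 0.98375
Parallel (U4 and U5): 1 − (1 − 0.95240)(1 − 0.78790) = 0.98990
Series ([0.98375], U3, and [0.98990]): 0.98375 × 0.87100 × 0.98990 = 0.848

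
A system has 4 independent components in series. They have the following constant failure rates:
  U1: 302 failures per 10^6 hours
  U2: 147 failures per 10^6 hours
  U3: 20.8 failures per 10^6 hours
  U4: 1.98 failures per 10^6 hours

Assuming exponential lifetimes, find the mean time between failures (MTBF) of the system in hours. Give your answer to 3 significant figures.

2120

Series of exponential components: λ_sys = Σ λ_i
λ_sys = 0.000302 + 0.000147 + 0.0000208 + 0.00000198 = 4.7178e-04 /h
MTBF = 1 / λ_sys = 2120 h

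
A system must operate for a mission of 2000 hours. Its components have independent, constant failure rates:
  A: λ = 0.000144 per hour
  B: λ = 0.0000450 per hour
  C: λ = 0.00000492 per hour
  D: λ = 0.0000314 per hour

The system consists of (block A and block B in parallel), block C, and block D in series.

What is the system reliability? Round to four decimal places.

R(A) = exp(−0.000144 × 2000) = 0.749762
R(B) = exp(−0.0000450 × 2000) = 0.913931
R(C) = exp(−0.00000492 × 2000) = 0.990208
R(D) = exp(−0.0000314 × 2000) = 0.939131
Parallel (A and B): 1 − (1 − 0.749762)(1 − 0.913931) = 0.978462
Series ([0.978462], C, and D): 0.978462 × 0.990208 × 0.939131 = 0.9099

0.9099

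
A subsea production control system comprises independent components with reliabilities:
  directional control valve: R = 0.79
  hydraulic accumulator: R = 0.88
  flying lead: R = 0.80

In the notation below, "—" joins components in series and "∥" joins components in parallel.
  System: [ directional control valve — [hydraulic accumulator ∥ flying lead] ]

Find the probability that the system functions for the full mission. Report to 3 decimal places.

Parallel (hydraulic accumulator and flying lead): 1 − (1 − 0.88000)(1 − 0.80000) = 0.97600
Series (directional control valve and [0.97600]): 0.79000 × 0.97600 = 0.771

0.771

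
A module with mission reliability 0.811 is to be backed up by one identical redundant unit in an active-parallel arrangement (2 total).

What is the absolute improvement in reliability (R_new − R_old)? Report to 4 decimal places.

0.1533

R_before = 0.811
R_after = 1 − (1 − 0.811)^2 = 0.9643
ΔR = 0.9643 − 0.811 = 0.1533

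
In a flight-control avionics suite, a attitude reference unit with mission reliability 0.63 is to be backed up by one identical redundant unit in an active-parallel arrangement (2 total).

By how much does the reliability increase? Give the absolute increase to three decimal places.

0.233

R_before = 0.63
R_after = 1 − (1 − 0.63)^2 = 0.863
ΔR = 0.863 − 0.63 = 0.233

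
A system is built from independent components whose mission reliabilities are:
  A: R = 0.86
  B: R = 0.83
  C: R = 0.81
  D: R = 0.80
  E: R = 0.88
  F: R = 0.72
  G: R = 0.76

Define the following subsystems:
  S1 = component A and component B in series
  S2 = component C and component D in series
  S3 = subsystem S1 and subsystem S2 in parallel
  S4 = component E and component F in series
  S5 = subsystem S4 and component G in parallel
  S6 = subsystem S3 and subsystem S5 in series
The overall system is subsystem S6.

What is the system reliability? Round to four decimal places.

0.8202

Series (A and B): 0.860000 × 0.830000 = 0.713800
Series (C and D): 0.810000 × 0.800000 = 0.648000
Parallel ([0.713800] and [0.648000]): 1 − (1 − 0.713800)(1 − 0.648000) = 0.899258
Series (E and F): 0.880000 × 0.720000 = 0.633600
Parallel ([0.633600] and G): 1 − (1 − 0.633600)(1 − 0.760000) = 0.912064
Series ([0.899258] and [0.912064]): 0.899258 × 0.912064 = 0.8202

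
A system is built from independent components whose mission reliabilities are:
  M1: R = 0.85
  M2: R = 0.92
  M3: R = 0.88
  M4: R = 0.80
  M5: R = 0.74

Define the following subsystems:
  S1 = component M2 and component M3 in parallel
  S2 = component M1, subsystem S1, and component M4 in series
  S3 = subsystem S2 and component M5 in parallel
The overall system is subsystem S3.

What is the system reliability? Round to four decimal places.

Parallel (M2 and M3): 1 − (1 − 0.920000)(1 − 0.880000) = 0.990400
Series (M1, [0.990400], and M4): 0.850000 × 0.990400 × 0.800000 = 0.673472
Parallel ([0.673472] and M5): 1 − (1 − 0.673472)(1 − 0.740000) = 0.9151

0.9151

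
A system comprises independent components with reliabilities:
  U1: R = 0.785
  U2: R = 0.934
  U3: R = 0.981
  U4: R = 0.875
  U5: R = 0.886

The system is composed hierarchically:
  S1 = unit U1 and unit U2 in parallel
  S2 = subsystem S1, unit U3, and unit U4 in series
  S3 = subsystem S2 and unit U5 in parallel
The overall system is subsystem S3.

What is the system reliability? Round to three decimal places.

Parallel (U1 and U2): 1 − (1 − 0.78500)(1 − 0.93400) = 0.98581
Series ([0.98581], U3, and U4): 0.98581 × 0.98100 × 0.87500 = 0.84619
Parallel ([0.84619] and U5): 1 − (1 − 0.84619)(1 − 0.88600) = 0.982

0.982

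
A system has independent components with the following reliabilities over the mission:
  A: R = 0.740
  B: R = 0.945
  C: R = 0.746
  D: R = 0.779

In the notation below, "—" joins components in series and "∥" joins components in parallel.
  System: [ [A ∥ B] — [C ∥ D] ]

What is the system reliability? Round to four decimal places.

Parallel (A and B): 1 − (1 − 0.740000)(1 − 0.945000) = 0.985700
Parallel (C and D): 1 − (1 − 0.746000)(1 − 0.779000) = 0.943866
Series ([0.985700] and [0.943866]): 0.985700 × 0.943866 = 0.9304

0.9304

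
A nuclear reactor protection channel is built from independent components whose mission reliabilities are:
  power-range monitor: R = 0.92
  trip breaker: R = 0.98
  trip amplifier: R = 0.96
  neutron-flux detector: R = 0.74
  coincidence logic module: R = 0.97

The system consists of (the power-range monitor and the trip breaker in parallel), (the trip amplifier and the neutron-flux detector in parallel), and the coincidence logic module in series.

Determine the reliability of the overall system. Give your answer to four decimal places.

Parallel (power-range monitor and trip breaker): 1 − (1 − 0.920000)(1 − 0.980000) = 0.998400
Parallel (trip amplifier and neutron-flux detector): 1 − (1 − 0.960000)(1 − 0.740000) = 0.989600
Series ([0.998400], [0.989600], and coincidence logic module): 0.998400 × 0.989600 × 0.970000 = 0.9584

0.9584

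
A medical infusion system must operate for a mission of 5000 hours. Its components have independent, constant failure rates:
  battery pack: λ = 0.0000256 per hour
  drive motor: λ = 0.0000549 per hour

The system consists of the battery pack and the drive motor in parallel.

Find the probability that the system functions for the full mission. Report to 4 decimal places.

R(battery pack) = exp(−0.0000256 × 5000) = 0.879853
R(drive motor) = exp(−0.0000549 × 5000) = 0.759952
Parallel (battery pack and drive motor): 1 − (1 − 0.879853)(1 − 0.759952) = 0.9712

0.9712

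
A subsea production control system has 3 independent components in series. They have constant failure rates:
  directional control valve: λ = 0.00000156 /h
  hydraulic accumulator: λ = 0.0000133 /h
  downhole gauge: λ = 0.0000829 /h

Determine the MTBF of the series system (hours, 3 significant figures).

10200

Series of exponential components: λ_sys = Σ λ_i
λ_sys = 0.00000156 + 0.0000133 + 0.0000829 = 9.7760e-05 /h
MTBF = 1 / λ_sys = 10200 h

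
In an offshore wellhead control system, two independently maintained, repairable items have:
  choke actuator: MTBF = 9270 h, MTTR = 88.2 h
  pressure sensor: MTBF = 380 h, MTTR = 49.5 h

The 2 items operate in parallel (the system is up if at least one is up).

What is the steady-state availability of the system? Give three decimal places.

A(choke actuator) = MTBF/(MTBF+MTTR) = 9270/(9270+88.2) = 0.990575
A(pressure sensor) = MTBF/(MTBF+MTTR) = 380/(380+49.5) = 0.884750
Parallel availability: 1 − (1 − 0.990575)(1 − 0.884750) = 0.999

0.999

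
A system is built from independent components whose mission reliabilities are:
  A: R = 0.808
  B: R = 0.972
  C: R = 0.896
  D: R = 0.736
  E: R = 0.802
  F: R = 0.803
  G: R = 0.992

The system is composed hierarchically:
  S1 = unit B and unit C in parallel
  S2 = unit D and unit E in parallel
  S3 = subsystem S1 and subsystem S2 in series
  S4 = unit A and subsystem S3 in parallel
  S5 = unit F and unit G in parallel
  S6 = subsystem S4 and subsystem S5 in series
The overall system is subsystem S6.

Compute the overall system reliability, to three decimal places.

Parallel (B and C): 1 − (1 − 0.97200)(1 − 0.89600) = 0.99709
Parallel (D and E): 1 − (1 − 0.73600)(1 − 0.80200) = 0.94773
Series ([0.99709] and [0.94773]): 0.99709 × 0.94773 = 0.94497
Parallel (A and [0.94497]): 1 − (1 − 0.80800)(1 − 0.94497) = 0.98943
Parallel (F and G): 1 − (1 − 0.80300)(1 − 0.99200) = 0.99842
Series ([0.98943] and [0.99842]): 0.98943 × 0.99842 = 0.988

0.988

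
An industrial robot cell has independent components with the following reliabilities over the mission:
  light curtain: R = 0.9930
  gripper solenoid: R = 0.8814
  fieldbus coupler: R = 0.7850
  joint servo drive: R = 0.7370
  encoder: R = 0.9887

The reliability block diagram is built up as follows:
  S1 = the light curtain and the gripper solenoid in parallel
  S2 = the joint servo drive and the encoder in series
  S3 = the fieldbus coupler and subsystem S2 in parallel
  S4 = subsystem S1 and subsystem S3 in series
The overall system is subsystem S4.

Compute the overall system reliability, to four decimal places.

0.9409

Parallel (light curtain and gripper solenoid): 1 − (1 − 0.993000)(1 − 0.881400) = 0.999170
Series (joint servo drive and encoder): 0.737000 × 0.988700 = 0.728672
Parallel (fieldbus coupler and [0.728672]): 1 − (1 − 0.785000)(1 − 0.728672) = 0.941664
Series ([0.999170] and [0.941664]): 0.999170 × 0.941664 = 0.9409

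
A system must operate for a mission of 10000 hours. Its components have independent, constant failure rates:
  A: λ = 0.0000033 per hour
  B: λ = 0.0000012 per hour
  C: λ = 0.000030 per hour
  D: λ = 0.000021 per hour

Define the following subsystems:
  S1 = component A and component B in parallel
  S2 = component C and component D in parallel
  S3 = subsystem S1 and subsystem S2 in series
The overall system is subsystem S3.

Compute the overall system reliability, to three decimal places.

R(A) = exp(−0.0000033 × 10000) = 0.96754
R(B) = exp(−0.0000012 × 10000) = 0.98807
R(C) = exp(−0.000030 × 10000) = 0.74082
R(D) = exp(−0.000021 × 10000) = 0.81058
Parallel (A and B): 1 − (1 − 0.96754)(1 − 0.98807) = 0.99961
Parallel (C and D): 1 − (1 − 0.74082)(1 − 0.81058) = 0.95091
Series ([0.99961] and [0.95091]): 0.99961 × 0.95091 = 0.951

0.951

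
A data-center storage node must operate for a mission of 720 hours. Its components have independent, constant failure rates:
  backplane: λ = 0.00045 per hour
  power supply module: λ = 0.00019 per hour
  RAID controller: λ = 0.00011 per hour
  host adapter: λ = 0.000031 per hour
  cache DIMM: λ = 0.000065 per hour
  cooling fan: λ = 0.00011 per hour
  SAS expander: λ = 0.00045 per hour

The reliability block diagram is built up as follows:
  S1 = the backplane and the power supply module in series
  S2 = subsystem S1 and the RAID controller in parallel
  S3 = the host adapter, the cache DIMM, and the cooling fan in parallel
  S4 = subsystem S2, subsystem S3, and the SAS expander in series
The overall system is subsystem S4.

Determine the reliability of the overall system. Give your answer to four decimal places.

R(backplane) = exp(−0.00045 × 720) = 0.723250
R(power supply module) = exp(−0.00019 × 720) = 0.872145
R(RAID controller) = exp(−0.00011 × 720) = 0.923855
R(host adapter) = exp(−0.000031 × 720) = 0.977927
R(cache DIMM) = exp(−0.000065 × 720) = 0.954278
R(cooling fan) = exp(−0.00011 × 720) = 0.923855
R(SAS expander) = exp(−0.00045 × 720) = 0.723250
Series (backplane and power supply module): 0.723250 × 0.872145 = 0.630779
Parallel ([0.630779] and RAID controller): 1 − (1 − 0.630779)(1 − 0.923855) = 0.971886
Parallel (host adapter, cache DIMM, and cooling fan): 1 − (1 − 0.977927)(1 − 0.954278)(1 − 0.923855) = 0.999923
Series ([0.971886], [0.999923], and SAS expander): 0.971886 × 0.999923 × 0.723250 = 0.7029

0.7029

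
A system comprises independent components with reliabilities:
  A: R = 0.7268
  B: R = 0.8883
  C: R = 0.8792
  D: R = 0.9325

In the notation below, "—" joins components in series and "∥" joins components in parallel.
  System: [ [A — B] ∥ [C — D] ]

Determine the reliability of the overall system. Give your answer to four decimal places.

0.9362

Series (A and B): 0.726800 × 0.888300 = 0.645616
Series (C and D): 0.879200 × 0.932500 = 0.819854
Parallel ([0.645616] and [0.819854]): 1 − (1 − 0.645616)(1 − 0.819854) = 0.9362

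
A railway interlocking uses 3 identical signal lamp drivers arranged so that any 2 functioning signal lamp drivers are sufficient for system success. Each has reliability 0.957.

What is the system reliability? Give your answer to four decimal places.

R = Σ_{i=2}^{3} C(3,i) p^i (1−p)^{3−i} with p = 0.957
C(3,2)·0.957^2·0.043^1 = 0.118145
C(3,3)·0.957^3·0.043^0 = 0.876467
Sum = 0.9946

0.9946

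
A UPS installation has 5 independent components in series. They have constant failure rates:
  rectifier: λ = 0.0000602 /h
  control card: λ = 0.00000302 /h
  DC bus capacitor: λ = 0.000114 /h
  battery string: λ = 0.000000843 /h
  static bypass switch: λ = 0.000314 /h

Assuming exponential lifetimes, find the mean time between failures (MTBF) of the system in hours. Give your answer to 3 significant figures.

2030

Series of exponential components: λ_sys = Σ λ_i
λ_sys = 0.0000602 + 0.00000302 + 0.000114 + 0.000000843 + 0.000314 = 4.9206e-04 /h
MTBF = 1 / λ_sys = 2030 h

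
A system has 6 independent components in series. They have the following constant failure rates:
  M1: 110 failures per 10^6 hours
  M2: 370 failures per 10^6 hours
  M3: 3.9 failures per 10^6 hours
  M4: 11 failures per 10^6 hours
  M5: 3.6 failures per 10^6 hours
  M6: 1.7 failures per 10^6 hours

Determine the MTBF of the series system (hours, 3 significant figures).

2000

Series of exponential components: λ_sys = Σ λ_i
λ_sys = 0.00011 + 0.00037 + 0.0000039 + 0.000011 + 0.0000036 + 0.0000017 = 5.0020e-04 /h
MTBF = 1 / λ_sys = 2000 h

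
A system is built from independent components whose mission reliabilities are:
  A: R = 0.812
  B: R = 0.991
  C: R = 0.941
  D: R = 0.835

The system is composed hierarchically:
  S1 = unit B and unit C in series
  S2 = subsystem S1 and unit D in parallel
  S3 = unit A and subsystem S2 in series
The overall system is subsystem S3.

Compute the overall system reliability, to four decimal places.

Series (B and C): 0.991000 × 0.941000 = 0.932531
Parallel ([0.932531] and D): 1 − (1 − 0.932531)(1 − 0.835000) = 0.988868
Series (A and [0.988868]): 0.812000 × 0.988868 = 0.8030

0.8030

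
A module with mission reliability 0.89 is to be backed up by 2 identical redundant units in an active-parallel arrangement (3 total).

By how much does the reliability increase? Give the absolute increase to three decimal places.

R_before = 0.89
R_after = 1 − (1 − 0.89)^3 = 0.999
ΔR = 0.999 − 0.89 = 0.109

0.109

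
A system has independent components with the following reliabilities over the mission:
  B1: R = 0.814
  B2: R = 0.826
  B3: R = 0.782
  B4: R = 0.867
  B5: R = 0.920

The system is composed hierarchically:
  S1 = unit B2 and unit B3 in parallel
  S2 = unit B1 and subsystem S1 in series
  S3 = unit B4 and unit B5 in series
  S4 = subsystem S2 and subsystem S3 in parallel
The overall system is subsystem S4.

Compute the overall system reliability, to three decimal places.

0.956

Parallel (B2 and B3): 1 − (1 − 0.82600)(1 − 0.78200) = 0.96207
Series (B1 and [0.96207]): 0.81400 × 0.96207 = 0.78312
Series (B4 and B5): 0.86700 × 0.92000 = 0.79764
Parallel ([0.78312] and [0.79764]): 1 − (1 − 0.78312)(1 − 0.79764) = 0.956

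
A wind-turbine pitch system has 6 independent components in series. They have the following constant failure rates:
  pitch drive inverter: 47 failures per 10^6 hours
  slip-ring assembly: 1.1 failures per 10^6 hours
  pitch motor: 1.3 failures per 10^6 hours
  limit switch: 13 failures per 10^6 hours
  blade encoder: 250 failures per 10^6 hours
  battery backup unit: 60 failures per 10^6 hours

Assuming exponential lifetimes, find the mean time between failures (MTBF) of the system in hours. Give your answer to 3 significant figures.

Series of exponential components: λ_sys = Σ λ_i
λ_sys = 0.000047 + 0.0000011 + 0.0000013 + 0.000013 + 0.00025 + 0.000060 = 3.7240e-04 /h
MTBF = 1 / λ_sys = 2690 h

2690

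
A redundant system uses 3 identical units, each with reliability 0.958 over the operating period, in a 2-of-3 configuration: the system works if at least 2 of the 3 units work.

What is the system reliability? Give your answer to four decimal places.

R = Σ_{i=2}^{3} C(3,i) p^i (1−p)^{3−i} with p = 0.958
C(3,2)·0.958^2·0.042^1 = 0.115638
C(3,3)·0.958^3·0.042^0 = 0.879218
Sum = 0.9949

0.9949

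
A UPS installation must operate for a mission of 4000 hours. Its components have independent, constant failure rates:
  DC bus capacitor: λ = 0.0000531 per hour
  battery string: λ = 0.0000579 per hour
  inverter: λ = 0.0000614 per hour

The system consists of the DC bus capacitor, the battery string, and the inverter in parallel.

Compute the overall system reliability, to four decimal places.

0.9914

R(DC bus capacitor) = exp(−0.0000531 × 4000) = 0.808641
R(battery string) = exp(−0.0000579 × 4000) = 0.793263
R(inverter) = exp(−0.0000614 × 4000) = 0.782235
Parallel (DC bus capacitor, battery string, and inverter): 1 − (1 − 0.808641)(1 − 0.793263)(1 − 0.782235) = 0.9914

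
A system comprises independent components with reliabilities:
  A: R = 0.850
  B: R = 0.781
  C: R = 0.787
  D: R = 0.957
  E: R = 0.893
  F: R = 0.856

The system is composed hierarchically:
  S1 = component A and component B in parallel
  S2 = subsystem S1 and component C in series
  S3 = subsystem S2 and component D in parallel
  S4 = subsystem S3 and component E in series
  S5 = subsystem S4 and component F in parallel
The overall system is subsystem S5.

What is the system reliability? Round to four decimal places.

0.9833

Parallel (A and B): 1 − (1 − 0.850000)(1 − 0.781000) = 0.967150
Series ([0.967150] and C): 0.967150 × 0.787000 = 0.761147
Parallel ([0.761147] and D): 1 − (1 − 0.761147)(1 − 0.957000) = 0.989729
Series ([0.989729] and E): 0.989729 × 0.893000 = 0.883828
Parallel ([0.883828] and F): 1 − (1 − 0.883828)(1 − 0.856000) = 0.9833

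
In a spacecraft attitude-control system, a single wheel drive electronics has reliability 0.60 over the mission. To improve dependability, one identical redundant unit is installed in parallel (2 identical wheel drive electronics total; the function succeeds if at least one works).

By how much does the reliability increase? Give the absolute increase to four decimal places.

0.2400

R_before = 0.60
R_after = 1 − (1 − 0.60)^2 = 0.8400
ΔR = 0.8400 − 0.60 = 0.2400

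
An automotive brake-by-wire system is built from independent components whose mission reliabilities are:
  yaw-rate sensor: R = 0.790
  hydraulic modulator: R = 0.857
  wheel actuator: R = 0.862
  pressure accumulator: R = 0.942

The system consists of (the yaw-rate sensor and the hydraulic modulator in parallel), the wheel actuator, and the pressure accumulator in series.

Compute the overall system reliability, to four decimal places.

Parallel (yaw-rate sensor and hydraulic modulator): 1 − (1 − 0.790000)(1 − 0.857000) = 0.969970
Series ([0.969970], wheel actuator, and pressure accumulator): 0.969970 × 0.862000 × 0.942000 = 0.7876

0.7876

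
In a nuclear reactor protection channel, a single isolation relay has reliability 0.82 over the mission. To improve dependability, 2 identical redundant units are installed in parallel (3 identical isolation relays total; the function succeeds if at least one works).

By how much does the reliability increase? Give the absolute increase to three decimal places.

0.174

R_before = 0.82
R_after = 1 − (1 − 0.82)^3 = 0.994
ΔR = 0.994 − 0.82 = 0.174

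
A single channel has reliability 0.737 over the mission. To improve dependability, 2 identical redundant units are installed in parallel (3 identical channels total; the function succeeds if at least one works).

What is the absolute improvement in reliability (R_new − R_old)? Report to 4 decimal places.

0.2448

R_before = 0.737
R_after = 1 − (1 − 0.737)^3 = 0.9818
ΔR = 0.9818 − 0.737 = 0.2448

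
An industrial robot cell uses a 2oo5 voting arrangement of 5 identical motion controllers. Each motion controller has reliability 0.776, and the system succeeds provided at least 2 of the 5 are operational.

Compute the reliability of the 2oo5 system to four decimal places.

0.9897

R = Σ_{i=2}^{5} C(5,i) p^i (1−p)^{5−i} with p = 0.776
C(5,2)·0.776^2·0.224^3 = 0.067681
C(5,3)·0.776^3·0.224^2 = 0.234467
C(5,4)·0.776^4·0.224^1 = 0.406130
C(5,5)·0.776^5·0.224^0 = 0.281390
Sum = 0.9897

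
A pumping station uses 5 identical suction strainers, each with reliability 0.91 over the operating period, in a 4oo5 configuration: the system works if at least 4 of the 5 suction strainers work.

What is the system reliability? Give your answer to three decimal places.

R = Σ_{i=4}^{5} C(5,i) p^i (1−p)^{5−i} with p = 0.91
C(5,4)·0.91^4·0.09^1 = 0.30859
C(5,5)·0.91^5·0.09^0 = 0.62403
Sum = 0.933

0.933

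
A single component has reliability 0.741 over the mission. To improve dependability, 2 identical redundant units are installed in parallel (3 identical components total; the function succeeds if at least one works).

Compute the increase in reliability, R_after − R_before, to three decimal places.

R_before = 0.741
R_after = 1 − (1 − 0.741)^3 = 0.983
ΔR = 0.983 − 0.741 = 0.242

0.242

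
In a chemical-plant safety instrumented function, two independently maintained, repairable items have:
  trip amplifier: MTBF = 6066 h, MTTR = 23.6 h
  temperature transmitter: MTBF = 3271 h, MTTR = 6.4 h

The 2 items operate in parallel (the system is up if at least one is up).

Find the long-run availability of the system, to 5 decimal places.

A(trip amplifier) = MTBF/(MTBF+MTTR) = 6066/(6066+23.6) = 0.996125
A(temperature transmitter) = MTBF/(MTBF+MTTR) = 3271/(3271+6.4) = 0.998047
Parallel availability: 1 − (1 − 0.996125)(1 − 0.998047) = 0.99999

0.99999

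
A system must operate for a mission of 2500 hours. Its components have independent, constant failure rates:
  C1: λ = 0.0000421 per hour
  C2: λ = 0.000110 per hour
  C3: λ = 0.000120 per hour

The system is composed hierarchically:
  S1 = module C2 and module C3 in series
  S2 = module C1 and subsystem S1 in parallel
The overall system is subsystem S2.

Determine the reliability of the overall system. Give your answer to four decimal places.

0.9563

R(C1) = exp(−0.0000421 × 2500) = 0.900099
R(C2) = exp(−0.000110 × 2500) = 0.759572
R(C3) = exp(−0.000120 × 2500) = 0.740818
Series (C2 and C3): 0.759572 × 0.740818 = 0.562705
Parallel (C1 and [0.562705]): 1 − (1 − 0.900099)(1 − 0.562705) = 0.9563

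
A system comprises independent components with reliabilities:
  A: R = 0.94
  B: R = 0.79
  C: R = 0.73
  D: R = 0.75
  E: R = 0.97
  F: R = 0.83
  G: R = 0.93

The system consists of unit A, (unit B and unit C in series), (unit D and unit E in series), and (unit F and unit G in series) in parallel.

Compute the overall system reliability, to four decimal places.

Series (B and C): 0.790000 × 0.730000 = 0.576700
Series (D and E): 0.750000 × 0.970000 = 0.727500
Series (F and G): 0.830000 × 0.930000 = 0.771900
Parallel (A, [0.576700], [0.727500], and [0.771900]): 1 − (1 − 0.940000)(1 − 0.576700)(1 − 0.727500)(1 − 0.771900) = 0.9984

0.9984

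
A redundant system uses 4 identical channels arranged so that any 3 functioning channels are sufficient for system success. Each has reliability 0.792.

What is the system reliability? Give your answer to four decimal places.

R = Σ_{i=3}^{4} C(4,i) p^i (1−p)^{4−i} with p = 0.792
C(4,3)·0.792^3·0.208^1 = 0.413332
C(4,4)·0.792^4·0.208^0 = 0.393460
Sum = 0.8068

0.8068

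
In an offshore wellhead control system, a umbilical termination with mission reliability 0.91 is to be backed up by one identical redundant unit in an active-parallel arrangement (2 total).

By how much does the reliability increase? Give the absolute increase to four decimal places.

0.0819

R_before = 0.91
R_after = 1 − (1 − 0.91)^2 = 0.9919
ΔR = 0.9919 − 0.91 = 0.0819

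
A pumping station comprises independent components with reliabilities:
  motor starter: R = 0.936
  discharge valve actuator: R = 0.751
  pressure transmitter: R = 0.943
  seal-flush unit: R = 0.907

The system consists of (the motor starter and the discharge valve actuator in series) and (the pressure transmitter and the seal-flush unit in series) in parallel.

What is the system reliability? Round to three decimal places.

Series (motor starter and discharge valve actuator): 0.93600 × 0.75100 = 0.70294
Series (pressure transmitter and seal-flush unit): 0.94300 × 0.90700 = 0.85530
Parallel ([0.70294] and [0.85530]): 1 − (1 − 0.70294)(1 − 0.85530) = 0.957

0.957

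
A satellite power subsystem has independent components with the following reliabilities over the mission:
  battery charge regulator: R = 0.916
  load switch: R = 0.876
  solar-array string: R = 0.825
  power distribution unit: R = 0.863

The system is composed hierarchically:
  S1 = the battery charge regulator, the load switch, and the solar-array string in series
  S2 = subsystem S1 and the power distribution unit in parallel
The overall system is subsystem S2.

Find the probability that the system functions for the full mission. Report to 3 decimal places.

Series (battery charge regulator, load switch, and solar-array string): 0.91600 × 0.87600 × 0.82500 = 0.66199
Parallel ([0.66199] and power distribution unit): 1 − (1 − 0.66199)(1 − 0.86300) = 0.954

0.954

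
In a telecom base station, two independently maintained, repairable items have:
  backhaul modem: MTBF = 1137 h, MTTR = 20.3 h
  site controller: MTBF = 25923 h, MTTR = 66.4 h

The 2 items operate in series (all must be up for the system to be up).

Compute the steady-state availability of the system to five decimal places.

A(backhaul modem) = MTBF/(MTBF+MTTR) = 1137/(1137+20.3) = 0.982459
A(site controller) = MTBF/(MTBF+MTTR) = 25923/(25923+66.4) = 0.997445
Series availability: 0.982459 × 0.997445 = 0.97995

0.97995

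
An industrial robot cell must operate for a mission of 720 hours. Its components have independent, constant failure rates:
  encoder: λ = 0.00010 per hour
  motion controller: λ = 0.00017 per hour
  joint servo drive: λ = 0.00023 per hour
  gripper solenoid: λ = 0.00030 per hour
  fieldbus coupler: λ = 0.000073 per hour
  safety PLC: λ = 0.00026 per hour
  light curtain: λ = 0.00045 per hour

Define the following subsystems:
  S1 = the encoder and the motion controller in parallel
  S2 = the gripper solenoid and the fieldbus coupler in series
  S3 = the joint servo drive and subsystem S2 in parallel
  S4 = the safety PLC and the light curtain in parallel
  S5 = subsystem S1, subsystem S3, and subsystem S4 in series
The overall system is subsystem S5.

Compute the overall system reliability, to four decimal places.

R(encoder) = exp(−0.00010 × 720) = 0.930531
R(motion controller) = exp(−0.00017 × 720) = 0.884794
R(joint servo drive) = exp(−0.00023 × 720) = 0.847385
R(gripper solenoid) = exp(−0.00030 × 720) = 0.805735
R(fieldbus coupler) = exp(−0.000073 × 720) = 0.948797
R(safety PLC) = exp(−0.00026 × 720) = 0.829278
R(light curtain) = exp(−0.00045 × 720) = 0.723250
Parallel (encoder and motion controller): 1 − (1 − 0.930531)(1 − 0.884794) = 0.991997
Series (gripper solenoid and fieldbus coupler): 0.805735 × 0.948797 = 0.764479
Parallel (joint servo drive and [0.764479]): 1 − (1 − 0.847385)(1 − 0.764479) = 0.964056
Parallel (safety PLC and light curtain): 1 − (1 − 0.829278)(1 − 0.723250) = 0.952753
Series ([0.991997], [0.964056], and [0.952753]): 0.991997 × 0.964056 × 0.952753 = 0.9112

0.9112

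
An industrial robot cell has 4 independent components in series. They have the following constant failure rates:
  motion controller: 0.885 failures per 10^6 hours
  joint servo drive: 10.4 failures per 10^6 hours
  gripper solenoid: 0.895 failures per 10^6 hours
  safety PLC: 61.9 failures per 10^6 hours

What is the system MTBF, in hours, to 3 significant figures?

Series of exponential components: λ_sys = Σ λ_i
λ_sys = 0.000000885 + 0.0000104 + 0.000000895 + 0.0000619 = 7.4080e-05 /h
MTBF = 1 / λ_sys = 13500 h

13500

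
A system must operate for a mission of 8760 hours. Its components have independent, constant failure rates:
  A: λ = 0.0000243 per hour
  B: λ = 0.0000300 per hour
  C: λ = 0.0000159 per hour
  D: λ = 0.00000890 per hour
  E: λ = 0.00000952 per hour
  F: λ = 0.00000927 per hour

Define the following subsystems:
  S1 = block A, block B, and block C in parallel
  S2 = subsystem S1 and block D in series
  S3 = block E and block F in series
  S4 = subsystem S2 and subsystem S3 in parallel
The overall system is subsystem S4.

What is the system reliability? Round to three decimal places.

R(A) = exp(−0.0000243 × 8760) = 0.80826
R(B) = exp(−0.0000300 × 8760) = 0.76890
R(C) = exp(−0.0000159 × 8760) = 0.86998
R(D) = exp(−0.00000890 × 8760) = 0.92500
R(E) = exp(−0.00000952 × 8760) = 0.91999
R(F) = exp(−0.00000927 × 8760) = 0.92200
Parallel (A, B, and C): 1 − (1 − 0.80826)(1 − 0.76890)(1 − 0.86998) = 0.99424
Series ([0.99424] and D): 0.99424 × 0.92500 = 0.91967
Series (E and F): 0.91999 × 0.92200 = 0.84823
Parallel ([0.91967] and [0.84823]): 1 − (1 − 0.91967)(1 − 0.84823) = 0.988

0.988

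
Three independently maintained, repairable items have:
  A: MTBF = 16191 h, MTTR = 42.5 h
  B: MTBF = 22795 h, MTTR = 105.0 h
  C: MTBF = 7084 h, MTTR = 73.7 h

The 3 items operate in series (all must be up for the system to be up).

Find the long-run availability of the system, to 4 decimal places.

A(A) = MTBF/(MTBF+MTTR) = 16191/(16191+42.5) = 0.997382
A(B) = MTBF/(MTBF+MTTR) = 22795/(22795+105.0) = 0.995415
A(C) = MTBF/(MTBF+MTTR) = 7084/(7084+73.7) = 0.989703
Series availability: 0.997382 × 0.995415 × 0.989703 = 0.9826

0.9826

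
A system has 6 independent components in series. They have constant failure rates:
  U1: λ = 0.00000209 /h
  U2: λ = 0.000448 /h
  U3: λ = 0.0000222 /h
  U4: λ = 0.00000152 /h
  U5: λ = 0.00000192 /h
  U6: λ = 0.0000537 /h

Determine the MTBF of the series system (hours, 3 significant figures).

Series of exponential components: λ_sys = Σ λ_i
λ_sys = 0.00000209 + 0.000448 + 0.0000222 + 0.00000152 + 0.00000192 + 0.0000537 = 5.2943e-04 /h
MTBF = 1 / λ_sys = 1890 h

1890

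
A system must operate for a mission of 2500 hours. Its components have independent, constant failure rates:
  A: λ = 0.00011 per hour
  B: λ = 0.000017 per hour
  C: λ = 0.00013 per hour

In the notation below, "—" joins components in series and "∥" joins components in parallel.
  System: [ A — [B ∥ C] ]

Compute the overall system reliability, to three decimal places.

0.751

R(A) = exp(−0.00011 × 2500) = 0.75957
R(B) = exp(−0.000017 × 2500) = 0.95839
R(C) = exp(−0.00013 × 2500) = 0.72253
Parallel (B and C): 1 − (1 − 0.95839)(1 − 0.72253) = 0.98845
Series (A and [0.98845]): 0.75957 × 0.98845 = 0.751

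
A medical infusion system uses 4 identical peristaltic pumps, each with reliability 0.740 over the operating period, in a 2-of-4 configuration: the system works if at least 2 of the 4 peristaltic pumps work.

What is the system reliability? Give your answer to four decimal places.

R = Σ_{i=2}^{4} C(4,i) p^i (1−p)^{4−i} with p = 0.740
C(4,2)·0.740^2·0.260^2 = 0.222107
C(4,3)·0.740^3·0.260^1 = 0.421433
C(4,4)·0.740^4·0.260^0 = 0.299866
Sum = 0.9434

0.9434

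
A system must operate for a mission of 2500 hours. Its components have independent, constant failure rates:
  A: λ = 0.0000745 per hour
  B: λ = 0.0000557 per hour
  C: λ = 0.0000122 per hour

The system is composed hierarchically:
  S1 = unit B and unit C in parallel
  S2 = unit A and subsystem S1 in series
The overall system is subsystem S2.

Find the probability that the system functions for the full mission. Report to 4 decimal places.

R(A) = exp(−0.0000745 × 2500) = 0.830066
R(B) = exp(−0.0000557 × 2500) = 0.870010
R(C) = exp(−0.0000122 × 2500) = 0.969960
Parallel (B and C): 1 − (1 − 0.870010)(1 − 0.969960) = 0.996095
Series (A and [0.996095]): 0.830066 × 0.996095 = 0.8268

0.8268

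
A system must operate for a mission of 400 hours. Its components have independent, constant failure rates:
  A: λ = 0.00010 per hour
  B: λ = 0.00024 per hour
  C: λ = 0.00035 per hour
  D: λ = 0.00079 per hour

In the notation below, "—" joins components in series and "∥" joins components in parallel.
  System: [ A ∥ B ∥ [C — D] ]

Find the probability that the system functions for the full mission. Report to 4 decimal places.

0.9987

R(A) = exp(−0.00010 × 400) = 0.960789
R(B) = exp(−0.00024 × 400) = 0.908464
R(C) = exp(−0.00035 × 400) = 0.869358
R(D) = exp(−0.00079 × 400) = 0.729059
Series (C and D): 0.869358 × 0.729059 = 0.633813
Parallel (A, B, and [0.633813]): 1 − (1 − 0.960789)(1 − 0.908464)(1 − 0.633813) = 0.9987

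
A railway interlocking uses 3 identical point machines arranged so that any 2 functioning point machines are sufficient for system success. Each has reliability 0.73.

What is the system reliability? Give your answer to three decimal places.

R = Σ_{i=2}^{3} C(3,i) p^i (1−p)^{3−i} with p = 0.73
C(3,2)·0.73^2·0.27^1 = 0.43165
C(3,3)·0.73^3·0.27^0 = 0.38902
Sum = 0.821

0.821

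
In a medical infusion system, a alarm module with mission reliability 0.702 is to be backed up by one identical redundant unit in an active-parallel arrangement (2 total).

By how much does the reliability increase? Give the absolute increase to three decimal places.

R_before = 0.702
R_after = 1 − (1 − 0.702)^2 = 0.911
ΔR = 0.911 − 0.702 = 0.209

0.209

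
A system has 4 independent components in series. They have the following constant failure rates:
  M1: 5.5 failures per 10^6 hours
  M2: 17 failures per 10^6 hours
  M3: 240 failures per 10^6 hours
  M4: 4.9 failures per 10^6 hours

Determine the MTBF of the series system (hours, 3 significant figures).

Series of exponential components: λ_sys = Σ λ_i
λ_sys = 0.0000055 + 0.000017 + 0.00024 + 0.0000049 = 2.6740e-04 /h
MTBF = 1 / λ_sys = 3740 h

3740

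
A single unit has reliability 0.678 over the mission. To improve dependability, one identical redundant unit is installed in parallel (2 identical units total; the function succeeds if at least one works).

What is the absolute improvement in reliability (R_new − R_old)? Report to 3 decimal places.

R_before = 0.678
R_after = 1 − (1 − 0.678)^2 = 0.896
ΔR = 0.896 − 0.678 = 0.218

0.218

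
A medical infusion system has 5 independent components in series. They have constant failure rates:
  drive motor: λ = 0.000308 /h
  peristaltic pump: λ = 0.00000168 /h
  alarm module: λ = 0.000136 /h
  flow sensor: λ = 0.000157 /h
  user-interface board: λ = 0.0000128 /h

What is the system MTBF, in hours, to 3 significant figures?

1620

Series of exponential components: λ_sys = Σ λ_i
λ_sys = 0.000308 + 0.00000168 + 0.000136 + 0.000157 + 0.0000128 = 6.1548e-04 /h
MTBF = 1 / λ_sys = 1620 h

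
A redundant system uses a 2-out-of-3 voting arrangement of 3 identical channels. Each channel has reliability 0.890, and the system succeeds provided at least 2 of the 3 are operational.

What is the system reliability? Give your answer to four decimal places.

R = Σ_{i=2}^{3} C(3,i) p^i (1−p)^{3−i} with p = 0.890
C(3,2)·0.890^2·0.110^1 = 0.261393
C(3,3)·0.890^3·0.110^0 = 0.704969
Sum = 0.9664

0.9664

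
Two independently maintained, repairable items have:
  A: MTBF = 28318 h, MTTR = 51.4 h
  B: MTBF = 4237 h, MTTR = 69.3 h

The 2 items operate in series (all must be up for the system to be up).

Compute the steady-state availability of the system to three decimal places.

0.982

A(A) = MTBF/(MTBF+MTTR) = 28318/(28318+51.4) = 0.998188
A(B) = MTBF/(MTBF+MTTR) = 4237/(4237+69.3) = 0.983907
Series availability: 0.998188 × 0.983907 = 0.982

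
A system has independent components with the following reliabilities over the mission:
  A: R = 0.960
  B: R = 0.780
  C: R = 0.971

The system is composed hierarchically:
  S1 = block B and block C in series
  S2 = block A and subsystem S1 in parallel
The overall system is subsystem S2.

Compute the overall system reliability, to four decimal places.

Series (B and C): 0.780000 × 0.971000 = 0.757380
Parallel (A and [0.757380]): 1 − (1 − 0.960000)(1 − 0.757380) = 0.9903

0.9903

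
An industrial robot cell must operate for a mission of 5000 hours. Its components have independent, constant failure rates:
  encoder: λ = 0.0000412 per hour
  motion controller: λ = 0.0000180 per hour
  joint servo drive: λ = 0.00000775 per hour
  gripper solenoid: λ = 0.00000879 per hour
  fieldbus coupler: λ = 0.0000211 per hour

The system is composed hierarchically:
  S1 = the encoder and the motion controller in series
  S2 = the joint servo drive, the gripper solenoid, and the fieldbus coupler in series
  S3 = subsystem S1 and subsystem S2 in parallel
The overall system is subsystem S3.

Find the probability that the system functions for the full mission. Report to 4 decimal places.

0.9560

R(encoder) = exp(−0.0000412 × 5000) = 0.813833
R(motion controller) = exp(−0.0000180 × 5000) = 0.913931
R(joint servo drive) = exp(−0.00000775 × 5000) = 0.961991
R(gripper solenoid) = exp(−0.00000879 × 5000) = 0.957002
R(fieldbus coupler) = exp(−0.0000211 × 5000) = 0.899874
Series (encoder and motion controller): 0.813833 × 0.913931 = 0.743787
Series (joint servo drive, gripper solenoid, and fieldbus coupler): 0.961991 × 0.957002 × 0.899874 = 0.828449
Parallel ([0.743787] and [0.828449]): 1 − (1 − 0.743787)(1 − 0.828449) = 0.9560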